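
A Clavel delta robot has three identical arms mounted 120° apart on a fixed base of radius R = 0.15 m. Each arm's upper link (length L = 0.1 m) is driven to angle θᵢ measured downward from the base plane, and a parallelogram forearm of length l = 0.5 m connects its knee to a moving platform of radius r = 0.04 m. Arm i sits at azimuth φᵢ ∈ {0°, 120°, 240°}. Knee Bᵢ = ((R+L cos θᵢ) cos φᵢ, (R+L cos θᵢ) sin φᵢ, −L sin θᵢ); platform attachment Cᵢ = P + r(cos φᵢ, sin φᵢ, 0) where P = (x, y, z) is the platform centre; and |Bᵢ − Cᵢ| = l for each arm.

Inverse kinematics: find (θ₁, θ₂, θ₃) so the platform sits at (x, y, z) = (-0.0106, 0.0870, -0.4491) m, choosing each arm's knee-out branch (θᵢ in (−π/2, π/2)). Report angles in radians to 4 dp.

arm 1 (φ=0.0°): x'=-0.0106, y'=0.0870
  e−x'=0.1206;  (l²−L²−(e−x')²−y'²−z²)/2L = 0.0810
  θ1 = atan2(B,A) + arccos(C/0.4650) = 0.0873
rotate P by −φ2: (0.0806, -0.0343, -0.4491)
  e−x'=0.0294;  (l²−L²−(e−x')²−y'²−z²)/2L = 0.1813
  θ2 = atan2(B,A) + arccos(C/0.4501) = -0.3495
φ3=240.0° → target in arm frame (-0.0700, -0.0527)
  A=0.1800, B=-0.4491, C=(l²−L²−A²−y'²−z²)/(2L)=0.0156
  γ=atan2(-0.4491,0.1800)=-1.1895;  ψ=arccos(0.0322)=1.5386;  θ3=γ+ψ≈0.3491

θ₁ = 0.0873, θ₂ = -0.3495, θ₃ = 0.3491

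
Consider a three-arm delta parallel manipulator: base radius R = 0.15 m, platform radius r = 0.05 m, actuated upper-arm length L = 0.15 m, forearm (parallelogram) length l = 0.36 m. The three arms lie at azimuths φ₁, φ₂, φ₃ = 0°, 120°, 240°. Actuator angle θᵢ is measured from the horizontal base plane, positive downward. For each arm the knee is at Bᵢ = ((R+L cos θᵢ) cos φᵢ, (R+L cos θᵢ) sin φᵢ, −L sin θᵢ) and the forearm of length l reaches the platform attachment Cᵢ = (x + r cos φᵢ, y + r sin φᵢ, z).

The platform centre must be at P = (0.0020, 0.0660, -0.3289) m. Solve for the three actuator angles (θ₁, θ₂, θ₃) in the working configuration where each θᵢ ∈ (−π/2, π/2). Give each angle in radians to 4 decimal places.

φ1=0.0° → target in arm frame (0.0020, 0.0660)
  A=0.0980, B=-0.3289, C=(l²−L²−A²−y'²−z²)/(2L)=-0.0501
  θ1 = atan2(B,A) + arccos(C/0.3432) = 0.4361
φ2=120.0° → target in arm frame (0.0562, -0.0347)
  e−x'=0.0438;  (l²−L²−(e−x')²−y'²−z²)/2L = -0.0140
  √(A²+B²)=0.3318;  θ2 = -1.4383+1.6130 ≈ 0.1748
arm 3 (φ=240.0°): x'=-0.0582, y'=-0.0313
  e−x'=0.1582;  (l²−L²−(e−x')²−y'²−z²)/2L = -0.0902
  √(A²+B²)=0.3650;  θ3 = -1.1226+1.8206 ≈ 0.6980

θ₁ = 0.4361, θ₂ = 0.1748, θ₃ = 0.6980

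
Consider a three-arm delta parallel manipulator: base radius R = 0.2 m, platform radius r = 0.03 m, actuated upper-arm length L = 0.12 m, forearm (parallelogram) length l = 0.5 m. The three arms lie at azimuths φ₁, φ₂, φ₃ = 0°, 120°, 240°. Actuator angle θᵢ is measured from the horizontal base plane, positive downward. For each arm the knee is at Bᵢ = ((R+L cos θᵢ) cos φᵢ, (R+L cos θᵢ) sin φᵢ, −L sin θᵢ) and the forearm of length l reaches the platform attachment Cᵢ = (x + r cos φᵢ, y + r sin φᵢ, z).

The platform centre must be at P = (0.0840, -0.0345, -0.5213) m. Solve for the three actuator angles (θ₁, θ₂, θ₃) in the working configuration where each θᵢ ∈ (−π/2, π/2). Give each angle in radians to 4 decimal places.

rotate P by −φ1: (0.0840, -0.0345, -0.5213)
  e−x'=0.0860;  (l²−L²−(e−x')²−y'²−z²)/2L = -0.1864
  √(A²+B²)=0.5283;  θ1 = -1.4073+1.9314 ≈ 0.5241
φ2=120.0° → target in arm frame (-0.0719, -0.0555)
  A=0.2419, B=-0.5213, C=(l²−L²−A²−y'²−z²)/(2L)=-0.4072
  √(A²+B²)=0.5747;  θ2 = -1.1364+2.3584 ≈ 1.2220
arm 3 (φ=240.0°): x'=-0.0121, y'=0.0900
  e−x'=0.1821;  (l²−L²−(e−x')²−y'²−z²)/2L = -0.3226
  √(A²+B²)=0.5522;  θ3 = -1.2347+2.1947 ≈ 0.9600

θ₁ = 0.5241, θ₂ = 1.2220, θ₃ = 0.9600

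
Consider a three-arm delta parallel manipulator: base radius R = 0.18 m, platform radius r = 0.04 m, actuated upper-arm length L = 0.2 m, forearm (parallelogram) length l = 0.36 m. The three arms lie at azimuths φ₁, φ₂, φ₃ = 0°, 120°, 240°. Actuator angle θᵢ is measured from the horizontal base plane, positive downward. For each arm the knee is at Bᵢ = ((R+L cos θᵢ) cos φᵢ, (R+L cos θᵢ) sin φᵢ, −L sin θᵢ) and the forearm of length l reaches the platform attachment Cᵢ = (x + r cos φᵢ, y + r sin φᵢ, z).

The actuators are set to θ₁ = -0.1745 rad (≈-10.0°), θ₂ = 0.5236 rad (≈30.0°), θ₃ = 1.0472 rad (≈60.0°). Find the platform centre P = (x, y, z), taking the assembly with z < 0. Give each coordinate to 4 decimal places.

(0.1065, 0.0653, -0.2340)

φ1=0.0°: virtual centre (0.3370, 0.0000, 0.0347), radius l
φ2=120.0°: virtual centre (-0.1566, 0.2712, -0.1000), radius l
O3 = (0.2400·cos240.0°, 0.2400·sin240.0°, -0.1732) = (-0.1200, -0.2078, -0.1732)
|O₂|²−|O₁|² = -0.0067;  |O₃|²−|O₁|² = -0.0271
linear system: -0.9871x+0.5425y = -0.0067−-0.2694z; -0.9139x+-0.4157y = -0.0271−-0.4159z
det = 0.9061;  x = 0.0193+-0.3726z,  y = 0.0229+-0.1813z
sphere 1 gives Az²+Bz+C=0 with A=1.1717, B=0.1590, C=-0.0270;  B²−4AC=0.1516;  roots -0.2340, 0.0983;  negative root z = -0.2340
x = 0.1065, y = 0.0653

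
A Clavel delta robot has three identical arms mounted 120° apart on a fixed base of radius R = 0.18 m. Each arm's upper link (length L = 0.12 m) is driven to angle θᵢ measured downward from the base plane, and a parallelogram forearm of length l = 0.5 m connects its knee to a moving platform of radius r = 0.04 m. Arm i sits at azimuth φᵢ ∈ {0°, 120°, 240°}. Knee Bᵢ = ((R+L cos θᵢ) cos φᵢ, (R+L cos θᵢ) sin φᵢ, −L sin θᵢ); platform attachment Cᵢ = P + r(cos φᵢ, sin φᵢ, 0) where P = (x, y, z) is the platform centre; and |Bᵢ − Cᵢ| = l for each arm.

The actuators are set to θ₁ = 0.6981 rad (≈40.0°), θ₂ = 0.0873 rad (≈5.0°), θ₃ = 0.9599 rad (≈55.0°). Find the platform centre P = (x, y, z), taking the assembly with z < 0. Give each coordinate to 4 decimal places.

(-0.0251, 0.1217, -0.4884)

φ1=0.0°: virtual centre (0.2319, 0.0000, -0.0771), radius l
arm 2 at φ=120.0°: ρ2 = 0.2595;  centre 2 = (-0.1298, 0.2248, -0.0105)
centre 3 = (0.2088·cos240.0°, 0.2088·sin240.0°, -0.0983) = (-0.1044, -0.1809, -0.0983)
subtract pairs → two planes through P
[-0.7234 0.4495 0.1333]·P = 0.0077;  [-0.6727 -0.3617 -0.0423]·P = -0.0065
det = 0.5641;  x = 0.0002+0.0518z,  y = 0.0175+-0.2133z
into |P−centre ₁|² = l²: 1.0482z² + 0.1228z + -0.1900 = 0;  Δ = 0.8119;  z = -0.4884 or 0.3712 → z<0 root = -0.4884
x = -0.0251, y = 0.1217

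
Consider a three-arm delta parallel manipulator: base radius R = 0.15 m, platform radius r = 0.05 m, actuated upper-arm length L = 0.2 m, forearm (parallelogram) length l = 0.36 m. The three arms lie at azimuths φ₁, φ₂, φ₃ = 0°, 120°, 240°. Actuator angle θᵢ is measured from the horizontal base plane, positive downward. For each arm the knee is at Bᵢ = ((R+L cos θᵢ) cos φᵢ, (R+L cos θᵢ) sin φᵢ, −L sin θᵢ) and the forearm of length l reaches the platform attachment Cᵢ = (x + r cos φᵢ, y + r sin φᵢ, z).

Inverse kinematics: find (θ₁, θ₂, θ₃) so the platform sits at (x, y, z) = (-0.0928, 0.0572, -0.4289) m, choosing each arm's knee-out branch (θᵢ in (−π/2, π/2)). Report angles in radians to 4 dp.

rotate P by −φ1: (-0.0928, 0.0572, -0.4289)
  A=0.1928, B=-0.4289, C=(l²−L²−A²−y'²−z²)/(2L)=-0.3370
  √(A²+B²)=0.4702;  θ1 = -1.1483+2.3698 ≈ 1.2214
rotate P by −φ2: (0.0959, 0.0518, -0.4289)
  A=0.0041, B=-0.4289, C=(l²−L²−A²−y'²−z²)/(2L)=-0.2426
  γ=atan2(-0.4289,0.0041)=-1.5613;  ψ=arccos(-0.5657)=2.1720;  θ2=γ+ψ≈0.6107
arm 3 (φ=240.0°): x'=-0.0031, y'=-0.1090
  A=0.1031, B=-0.4289, C=(l²−L²−A²−y'²−z²)/(2L)=-0.2922
  θ3 = atan2(B,A) + arccos(C/0.4411) = 0.9599

θ₁ = 1.2214, θ₂ = 0.6107, θ₃ = 0.9599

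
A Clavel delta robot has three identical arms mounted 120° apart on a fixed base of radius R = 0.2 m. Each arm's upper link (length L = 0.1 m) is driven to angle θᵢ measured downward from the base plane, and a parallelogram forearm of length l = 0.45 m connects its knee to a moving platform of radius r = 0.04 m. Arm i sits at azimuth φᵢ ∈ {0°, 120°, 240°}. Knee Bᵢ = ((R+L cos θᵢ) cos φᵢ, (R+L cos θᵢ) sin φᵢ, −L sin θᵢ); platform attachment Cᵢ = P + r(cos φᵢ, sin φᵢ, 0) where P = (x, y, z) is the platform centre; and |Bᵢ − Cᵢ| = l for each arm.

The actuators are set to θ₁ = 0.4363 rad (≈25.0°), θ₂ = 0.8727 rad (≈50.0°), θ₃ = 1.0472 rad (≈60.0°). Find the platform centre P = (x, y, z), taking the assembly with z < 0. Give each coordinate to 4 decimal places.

(0.0647, 0.0193, -0.4516)

arm 1 at φ=0.0°: (R−r)+L cos θ1 = 0.2506;  O1 = (0.2506, 0.0000, -0.0423)
arm 2 at φ=120.0°: (R−r)+L cos θ2 = 0.2243;  O2 = (-0.1121, 0.1942, -0.0766)
O3 = (0.2100·cos240.0°, 0.2100·sin240.0°, -0.0866) = (-0.1050, -0.1819, -0.0866)
eliminate P² terms by subtracting sphere 1 from 2 and 3
linear system: -0.7255x+0.3885y = -0.0084−-0.0687z; -0.7113x+-0.3637y = -0.0130−-0.0887z
Cramer: x(z) = 0.0150-0.1100z;  y(z) = 0.0064-0.0287z
sphere 1 gives Az²+Bz+C=0 with A=1.0129, B=0.1360, C=-0.1452;  B²−4AC=0.6067;  roots -0.4516, 0.3173;  negative root z = -0.4516
x = 0.0647, y = 0.0193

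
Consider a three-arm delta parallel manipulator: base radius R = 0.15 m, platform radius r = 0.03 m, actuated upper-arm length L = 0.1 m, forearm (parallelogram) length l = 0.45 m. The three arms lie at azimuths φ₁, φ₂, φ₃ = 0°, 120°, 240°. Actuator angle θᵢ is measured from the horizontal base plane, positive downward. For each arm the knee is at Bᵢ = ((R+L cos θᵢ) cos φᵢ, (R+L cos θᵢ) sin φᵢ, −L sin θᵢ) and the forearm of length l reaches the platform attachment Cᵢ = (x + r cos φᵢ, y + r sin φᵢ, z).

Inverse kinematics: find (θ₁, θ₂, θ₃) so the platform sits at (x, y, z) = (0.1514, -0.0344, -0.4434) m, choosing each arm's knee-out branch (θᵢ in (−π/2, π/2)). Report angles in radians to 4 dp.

θ₁ = -0.0001, θ₂ = 1.2220, θ₃ = 0.9601

φ1=0.0° → target in arm frame (0.1514, -0.0344)
  A cos θ + B sin θ = C:  -0.0314·cos θ + -0.4434·sin θ = -0.0314
  γ=atan2(-0.4434,-0.0314)=-1.6415;  ψ=arccos(-0.0706)=1.6414;  θ1=γ+ψ≈-0.0001
arm 2 (φ=120.0°): x'=-0.1055, y'=-0.1139
  e−x'=0.2255;  (l²−L²−(e−x')²−y'²−z²)/2L = -0.3396
  γ=atan2(-0.4434,0.2255)=-1.1003;  ψ=arccos(-0.6828)=2.3223;  θ2=γ+ψ≈1.2220
arm 3 (φ=240.0°): x'=-0.0459, y'=0.1483
  A=0.1659, B=-0.4434, C=(l²−L²−A²−y'²−z²)/(2L)=-0.2681
  θ3 = atan2(B,A) + arccos(C/0.4734) = 0.9601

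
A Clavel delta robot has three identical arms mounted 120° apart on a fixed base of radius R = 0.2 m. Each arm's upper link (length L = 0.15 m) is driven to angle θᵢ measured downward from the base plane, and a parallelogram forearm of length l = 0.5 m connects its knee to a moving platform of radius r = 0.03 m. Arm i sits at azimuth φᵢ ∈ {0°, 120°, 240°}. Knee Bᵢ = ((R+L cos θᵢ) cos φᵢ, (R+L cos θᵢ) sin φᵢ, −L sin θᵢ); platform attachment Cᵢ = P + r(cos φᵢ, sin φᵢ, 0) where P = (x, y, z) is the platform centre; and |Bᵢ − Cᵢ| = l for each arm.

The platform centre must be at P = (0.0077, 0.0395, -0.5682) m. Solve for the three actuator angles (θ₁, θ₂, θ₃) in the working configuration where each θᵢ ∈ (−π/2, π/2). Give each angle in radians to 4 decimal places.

θ₁ = 1.0470, θ₂ = 0.9595, θ₃ = 1.2215

arm 1 (φ=0.0°): x'=0.0077, y'=0.0395
  e−x'=0.1623;  (l²−L²−(e−x')²−y'²−z²)/2L = -0.4108
  γ=atan2(-0.5682,0.1623)=-1.2926;  ψ=arccos(-0.6953)=2.3396;  θ1=γ+ψ≈1.0470
arm 2 (φ=120.0°): x'=0.0304, y'=-0.0264
  A cos θ + B sin θ = C:  0.1396·cos θ + -0.5682·sin θ = -0.3852
  γ=atan2(-0.5682,0.1396)=-1.3298;  ψ=arccos(-0.6583)=2.2893;  θ2=γ+ψ≈0.9595
rotate P by −φ3: (-0.0381, -0.0131, -0.5682)
  A cos θ + B sin θ = C:  0.2081·cos θ + -0.5682·sin θ = -0.4627
  √(A²+B²)=0.6051;  θ3 = -1.2198+2.4413 ≈ 1.2215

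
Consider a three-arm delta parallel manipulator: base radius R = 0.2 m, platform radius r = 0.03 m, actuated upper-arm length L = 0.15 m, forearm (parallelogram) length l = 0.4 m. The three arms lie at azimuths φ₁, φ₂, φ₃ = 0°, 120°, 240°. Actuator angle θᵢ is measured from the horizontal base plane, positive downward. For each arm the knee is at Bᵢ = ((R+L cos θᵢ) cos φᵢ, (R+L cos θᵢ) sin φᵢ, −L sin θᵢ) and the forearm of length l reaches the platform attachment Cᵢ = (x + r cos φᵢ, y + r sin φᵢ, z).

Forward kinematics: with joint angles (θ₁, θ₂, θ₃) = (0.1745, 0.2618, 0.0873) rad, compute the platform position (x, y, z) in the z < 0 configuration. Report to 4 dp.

(0.0002, -0.0140, -0.2689)

arm 1 at φ=0.0°: ρ1 = 0.3177;  centre 1 = (0.3177, 0.0000, -0.0260)
φ2=120.0°: virtual centre (-0.1574, 0.2727, -0.0388), radius l
φ3=240.0°: virtual centre (-0.1597, -0.2766, -0.0131), radius l
|centre ₂|²−|centre ₁|² = -0.0010;  |centre ₃|²−|centre ₁|² = 0.0006
[-0.9503 0.5454 -0.0256]·P = -0.0010;  [-0.9549 -0.5533 0.0259]·P = 0.0006
Cramer: x(z) = 0.0002-0.0000z;  y(z) = -0.0014+0.0469z
into |P−centre ₁|² = l²: 1.0022z² + 0.0520z + -0.0585 = 0;  Δ = 0.2372;  z = -0.2689 or 0.2171 → z<0 root = -0.2689
x = 0.0002, y = -0.0140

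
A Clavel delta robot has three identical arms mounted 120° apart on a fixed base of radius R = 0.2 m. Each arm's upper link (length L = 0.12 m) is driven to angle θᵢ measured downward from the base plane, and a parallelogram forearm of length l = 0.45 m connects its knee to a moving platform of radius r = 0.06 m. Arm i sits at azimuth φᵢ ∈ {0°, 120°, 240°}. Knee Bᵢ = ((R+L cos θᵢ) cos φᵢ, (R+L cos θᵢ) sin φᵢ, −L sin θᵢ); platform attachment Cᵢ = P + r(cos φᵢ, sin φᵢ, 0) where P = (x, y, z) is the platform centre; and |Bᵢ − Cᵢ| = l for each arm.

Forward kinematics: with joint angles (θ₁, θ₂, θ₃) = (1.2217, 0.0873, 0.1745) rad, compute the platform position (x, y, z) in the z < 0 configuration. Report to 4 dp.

(-0.1616, 0.0095, -0.4044)

arm 1 at φ=0.0°: e+L cos θ1 = 0.1810;  O1 = (0.1810, 0.0000, -0.1128)
φ2=120.0°: virtual centre (-0.1298, 0.2248, -0.0105), radius l
arm 3 at φ=240.0°: e+L cos θ3 = 0.2582;  O3 = (-0.1291, -0.2236, -0.0208)
eliminate P² terms by subtracting sphere 1 from 2 and 3
plane₁₂: -0.6216x+0.4495y+0.2046z = 0.0220
Cramer: x(z) = -0.0351+0.3127z;  y(z) = 0.0004-0.0227z
sphere 1 gives Az²+Bz+C=0 with A=1.0983, B=0.0903, C=-0.1431;  B²−4AC=0.6367;  roots -0.4044, 0.3221;  negative root z = -0.4044
x = -0.1616, y = 0.0095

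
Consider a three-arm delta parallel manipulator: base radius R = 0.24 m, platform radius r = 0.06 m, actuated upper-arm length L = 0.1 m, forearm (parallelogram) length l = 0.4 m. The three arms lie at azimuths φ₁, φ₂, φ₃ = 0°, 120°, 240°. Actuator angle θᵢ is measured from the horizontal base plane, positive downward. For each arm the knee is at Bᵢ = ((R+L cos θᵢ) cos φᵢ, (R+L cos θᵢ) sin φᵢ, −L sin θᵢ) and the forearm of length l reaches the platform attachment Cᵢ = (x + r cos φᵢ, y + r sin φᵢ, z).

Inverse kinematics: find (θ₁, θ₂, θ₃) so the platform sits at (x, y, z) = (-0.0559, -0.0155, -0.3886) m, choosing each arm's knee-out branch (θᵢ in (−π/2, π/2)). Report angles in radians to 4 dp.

θ₁ = 1.2218, θ₂ = 0.7853, θ₃ = 0.6110

φ1=0.0° → target in arm frame (-0.0559, -0.0155)
  A=0.2359, B=-0.3886, C=(l²−L²−A²−y'²−z²)/(2L)=-0.2845
  √(A²+B²)=0.4546;  θ1 = -1.0252+2.2470 ≈ 1.2218
arm 2 (φ=120.0°): x'=0.0145, y'=0.0562
  A=0.1655, B=-0.3886, C=(l²−L²−A²−y'²−z²)/(2L)=-0.1577
  √(A²+B²)=0.4224;  θ2 = -1.1682+1.9535 ≈ 0.7853
arm 3 (φ=240.0°): x'=0.0414, y'=-0.0407
  e−x'=0.1386;  (l²−L²−(e−x')²−y'²−z²)/2L = -0.1094
  θ3 = atan2(B,A) + arccos(C/0.4126) = 0.6110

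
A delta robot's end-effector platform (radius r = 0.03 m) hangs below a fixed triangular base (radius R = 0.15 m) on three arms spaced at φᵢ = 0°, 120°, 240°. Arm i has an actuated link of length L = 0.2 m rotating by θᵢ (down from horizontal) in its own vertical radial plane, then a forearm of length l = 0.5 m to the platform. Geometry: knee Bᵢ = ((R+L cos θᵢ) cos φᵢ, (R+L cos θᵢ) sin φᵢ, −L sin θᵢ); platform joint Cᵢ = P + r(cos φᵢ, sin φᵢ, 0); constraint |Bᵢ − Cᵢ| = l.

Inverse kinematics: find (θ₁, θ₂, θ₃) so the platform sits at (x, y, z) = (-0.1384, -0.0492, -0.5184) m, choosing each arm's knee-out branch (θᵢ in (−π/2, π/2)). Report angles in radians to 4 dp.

φ1=0.0° → target in arm frame (-0.1384, -0.0492)
  A=0.2584, B=-0.5184, C=(l²−L²−A²−y'²−z²)/(2L)=-0.3198
  √(A²+B²)=0.5792;  θ1 = -1.1084+2.1557 ≈ 1.0474
rotate P by −φ2: (0.0266, 0.1445, -0.5184)
  e−x'=0.0934;  (l²−L²−(e−x')²−y'²−z²)/2L = -0.2208
  √(A²+B²)=0.5267;  θ2 = -1.3925+2.0034 ≈ 0.6109
φ3=240.0° → target in arm frame (0.1118, -0.0953)
  e−x'=0.0082;  (l²−L²−(e−x')²−y'²−z²)/2L = -0.1697
  √(A²+B²)=0.5185;  θ3 = -1.5550+1.9043 ≈ 0.3493

θ₁ = 1.0474, θ₂ = 0.6109, θ₃ = 0.3493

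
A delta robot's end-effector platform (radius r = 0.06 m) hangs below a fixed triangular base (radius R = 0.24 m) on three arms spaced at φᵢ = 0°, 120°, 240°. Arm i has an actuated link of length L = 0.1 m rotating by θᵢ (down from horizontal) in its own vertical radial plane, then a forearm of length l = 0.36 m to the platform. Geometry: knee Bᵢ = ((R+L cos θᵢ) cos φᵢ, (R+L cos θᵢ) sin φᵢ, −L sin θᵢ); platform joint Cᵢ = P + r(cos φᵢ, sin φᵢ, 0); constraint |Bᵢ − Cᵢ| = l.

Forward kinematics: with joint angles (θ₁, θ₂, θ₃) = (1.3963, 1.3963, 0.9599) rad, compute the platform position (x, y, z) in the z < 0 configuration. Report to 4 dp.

(-0.0202, -0.0349, -0.3832)

arm 1 at φ=0.0°: (R−r)+L cos θ1 = 0.1974;  S1 = (0.1974, 0.0000, -0.0985)
arm 2 at φ=120.0°: (R−r)+L cos θ2 = 0.1974;  S2 = (-0.0987, 0.1709, -0.0985)
φ3=240.0°: virtual centre (-0.1187, -0.2056, -0.0819), radius l
|S₂|²−|S₁|² = 0.0000;  |S₃|²−|S₁|² = 0.0144
[-0.5921 0.3418 0.0000]·P = 0.0000;  [-0.6321 -0.4111 0.0331]·P = 0.0144
det = 0.4595;  x = -0.0107+0.0247z,  y = -0.0186+0.0427z
into |P−S₁|² = l²: 1.0024z² + 0.1851z + -0.0763 = 0;  Δ = 0.3401;  z = -0.3832 or 0.1985 → z<0 root = -0.3832
x = -0.0202, y = -0.0349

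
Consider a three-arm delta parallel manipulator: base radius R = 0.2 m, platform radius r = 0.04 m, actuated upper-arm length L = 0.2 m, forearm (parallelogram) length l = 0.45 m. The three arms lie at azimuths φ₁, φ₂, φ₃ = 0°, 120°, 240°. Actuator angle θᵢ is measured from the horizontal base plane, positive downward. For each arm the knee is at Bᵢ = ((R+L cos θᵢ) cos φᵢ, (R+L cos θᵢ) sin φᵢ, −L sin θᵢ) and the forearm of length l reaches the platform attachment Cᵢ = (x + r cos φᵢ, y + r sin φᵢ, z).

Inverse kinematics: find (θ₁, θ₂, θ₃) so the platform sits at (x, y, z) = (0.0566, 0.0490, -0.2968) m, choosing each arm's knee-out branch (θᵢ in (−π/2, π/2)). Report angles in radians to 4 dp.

φ1=0.0° → target in arm frame (0.0566, 0.0490)
  A cos θ + B sin θ = C:  0.1034·cos θ + -0.2968·sin θ = 0.1533
  θ1 = atan2(B,A) + arccos(C/0.3143) = -0.1743
rotate P by −φ2: (0.0141, -0.0735, -0.2968)
  A cos θ + B sin θ = C:  0.1459·cos θ + -0.2968·sin θ = 0.1193
  √(A²+B²)=0.3307;  θ2 = -1.1140+1.2017 ≈ 0.0877
arm 3 (φ=240.0°): x'=-0.0707, y'=0.0245
  A=0.2307, B=-0.2968, C=(l²−L²−A²−y'²−z²)/(2L)=0.0514
  √(A²+B²)=0.3759;  θ3 = -0.9100+1.4336 ≈ 0.5236

θ₁ = -0.1743, θ₂ = 0.0877, θ₃ = 0.5236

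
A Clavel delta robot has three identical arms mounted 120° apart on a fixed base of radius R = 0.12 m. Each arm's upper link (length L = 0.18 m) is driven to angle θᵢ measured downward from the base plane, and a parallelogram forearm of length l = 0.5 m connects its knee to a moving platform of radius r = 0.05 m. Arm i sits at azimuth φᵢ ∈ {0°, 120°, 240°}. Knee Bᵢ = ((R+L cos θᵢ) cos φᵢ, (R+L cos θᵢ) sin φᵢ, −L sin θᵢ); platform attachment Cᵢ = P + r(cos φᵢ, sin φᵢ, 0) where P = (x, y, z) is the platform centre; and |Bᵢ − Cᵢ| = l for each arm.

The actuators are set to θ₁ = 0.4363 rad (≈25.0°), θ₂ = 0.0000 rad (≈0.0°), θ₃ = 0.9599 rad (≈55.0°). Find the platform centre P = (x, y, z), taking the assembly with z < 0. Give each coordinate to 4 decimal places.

S1 = (0.2331·cos0.0°, 0.2331·sin0.0°, -0.0761) = (0.2331, 0.0000, -0.0761)
arm 2 at φ=120.0°: e+L cos θ2 = 0.2500;  S2 = (-0.1250, 0.2165, 0.0000)
φ3=240.0°: virtual centre (-0.0866, -0.1500, -0.1474), radius l
eliminate P² terms by subtracting sphere 1 from 2 and 3
linear system: -0.7163x+0.4330y = 0.0024−0.1521z; -0.6395x+-0.3001y = -0.0084−-0.1428z
Cramer: x(z) = 0.0059-0.0329z;  y(z) = 0.0153-0.4057z
sphere 1 gives Az²+Bz+C=0 with A=1.1657, B=0.1547, C=-0.1924;  B²−4AC=0.9208;  roots -0.4780, 0.3453;  negative root z = -0.4780
x = 0.0216, y = 0.2092

(0.0216, 0.2092, -0.4780)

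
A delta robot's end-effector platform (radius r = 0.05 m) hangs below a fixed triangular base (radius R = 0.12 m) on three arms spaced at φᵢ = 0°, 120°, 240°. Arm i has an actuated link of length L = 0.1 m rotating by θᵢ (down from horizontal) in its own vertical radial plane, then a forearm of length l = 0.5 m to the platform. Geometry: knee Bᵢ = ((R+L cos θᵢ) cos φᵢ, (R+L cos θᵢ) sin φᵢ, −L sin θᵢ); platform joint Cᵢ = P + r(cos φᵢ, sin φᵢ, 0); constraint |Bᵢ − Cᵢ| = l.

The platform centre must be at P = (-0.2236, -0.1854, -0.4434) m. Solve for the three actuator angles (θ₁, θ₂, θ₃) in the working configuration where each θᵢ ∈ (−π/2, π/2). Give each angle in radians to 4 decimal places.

φ1=0.0° → target in arm frame (-0.2236, -0.1854)
  A cos θ + B sin θ = C:  0.2936·cos θ + -0.4434·sin θ = -0.3859
  θ1 = atan2(B,A) + arccos(C/0.5318) = 1.3968
arm 2 (φ=120.0°): x'=-0.0488, y'=0.2863
  A=0.1188, B=-0.4434, C=(l²−L²−A²−y'²−z²)/(2L)=-0.2635
  √(A²+B²)=0.4590;  θ2 = -1.3091+2.1822 ≈ 0.8731
arm 3 (φ=240.0°): x'=0.2724, y'=-0.1009
  A=-0.2024, B=-0.4434, C=(l²−L²−A²−y'²−z²)/(2L)=-0.0387
  √(A²+B²)=0.4874;  θ3 = -1.9989+1.6503 ≈ -0.3486

θ₁ = 1.3968, θ₂ = 0.8731, θ₃ = -0.3486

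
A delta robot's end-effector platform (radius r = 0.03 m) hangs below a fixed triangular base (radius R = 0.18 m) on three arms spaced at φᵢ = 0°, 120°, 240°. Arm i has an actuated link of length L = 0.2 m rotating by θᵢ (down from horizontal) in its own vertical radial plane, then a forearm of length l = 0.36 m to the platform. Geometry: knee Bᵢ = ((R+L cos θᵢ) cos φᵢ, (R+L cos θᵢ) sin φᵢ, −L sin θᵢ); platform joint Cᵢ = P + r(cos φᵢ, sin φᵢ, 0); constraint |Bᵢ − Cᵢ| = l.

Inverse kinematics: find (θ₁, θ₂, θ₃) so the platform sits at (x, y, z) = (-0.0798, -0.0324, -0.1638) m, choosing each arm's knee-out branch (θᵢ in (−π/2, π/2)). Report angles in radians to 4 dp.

θ₁ = 0.8725, θ₂ = 0.2620, θ₃ = -0.3489

arm 1 (φ=0.0°): x'=-0.0798, y'=-0.0324
  e−x'=0.2298;  (l²−L²−(e−x')²−y'²−z²)/2L = 0.0223
  γ=atan2(-0.1638,0.2298)=-0.6193;  ψ=arccos(0.0789)=1.4918;  θ1=γ+ψ≈0.8725
rotate P by −φ2: (0.0118, 0.0853, -0.1638)
  e−x'=0.1382;  (l²−L²−(e−x')²−y'²−z²)/2L = 0.0910
  θ2 = atan2(B,A) + arccos(C/0.2143) = 0.2620
rotate P by −φ3: (0.0680, -0.0529, -0.1638)
  e−x'=0.0820;  (l²−L²−(e−x')²−y'²−z²)/2L = 0.1331
  γ=atan2(-0.1638,0.0820)=-1.1065;  ψ=arccos(0.7265)=0.7575;  θ3=γ+ψ≈-0.3489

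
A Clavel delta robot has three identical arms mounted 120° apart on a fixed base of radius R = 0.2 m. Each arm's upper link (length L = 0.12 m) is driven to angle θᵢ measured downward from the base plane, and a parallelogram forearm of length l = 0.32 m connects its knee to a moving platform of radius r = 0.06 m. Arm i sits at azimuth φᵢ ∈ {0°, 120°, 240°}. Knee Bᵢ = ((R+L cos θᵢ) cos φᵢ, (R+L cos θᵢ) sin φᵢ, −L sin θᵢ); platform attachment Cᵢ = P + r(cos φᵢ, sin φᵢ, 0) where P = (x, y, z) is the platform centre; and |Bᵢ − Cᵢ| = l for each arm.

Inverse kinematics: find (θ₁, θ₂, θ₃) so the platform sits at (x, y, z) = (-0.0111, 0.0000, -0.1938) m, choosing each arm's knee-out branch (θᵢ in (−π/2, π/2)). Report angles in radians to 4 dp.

φ1=0.0° → target in arm frame (-0.0111, 0.0000)
  A cos θ + B sin θ = C:  0.1511·cos θ + -0.1938·sin θ = 0.1150
  θ1 = atan2(B,A) + arccos(C/0.2457) = 0.1750
φ2=120.0° → target in arm frame (0.0055, 0.0096)
  A cos θ + B sin θ = C:  0.1345·cos θ + -0.1938·sin θ = 0.1345
  θ2 = atan2(B,A) + arccos(C/0.2359) = -0.0001
φ3=240.0° → target in arm frame (0.0056, -0.0096)
  A=0.1345, B=-0.1938, C=(l²−L²−A²−y'²−z²)/(2L)=0.1345
  γ=atan2(-0.1938,0.1345)=-0.9643;  ψ=arccos(0.5701)=0.9642;  θ3=γ+ψ≈-0.0001

θ₁ = 0.1750, θ₂ = -0.0001, θ₃ = -0.0001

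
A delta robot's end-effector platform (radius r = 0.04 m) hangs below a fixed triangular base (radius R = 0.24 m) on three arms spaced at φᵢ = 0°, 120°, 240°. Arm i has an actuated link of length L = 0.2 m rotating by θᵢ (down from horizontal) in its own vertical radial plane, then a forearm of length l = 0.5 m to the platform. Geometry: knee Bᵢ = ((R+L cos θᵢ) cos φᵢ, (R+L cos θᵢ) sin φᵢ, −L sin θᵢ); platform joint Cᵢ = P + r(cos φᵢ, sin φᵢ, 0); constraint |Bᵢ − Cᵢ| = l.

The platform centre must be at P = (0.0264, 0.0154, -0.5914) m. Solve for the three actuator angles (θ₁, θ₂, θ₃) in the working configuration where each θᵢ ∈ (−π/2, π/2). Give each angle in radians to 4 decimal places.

θ₁ = 1.0471, θ₂ = 1.1346, θ₃ = 1.2217

rotate P by −φ1: (0.0264, 0.0154, -0.5914)
  e−x'=0.1736;  (l²−L²−(e−x')²−y'²−z²)/2L = -0.4253
  θ1 = atan2(B,A) + arccos(C/0.6164) = 1.0471
arm 2 (φ=120.0°): x'=0.0001, y'=-0.0306
  e−x'=0.1999;  (l²−L²−(e−x')²−y'²−z²)/2L = -0.4516
  θ2 = atan2(B,A) + arccos(C/0.6243) = 1.1346
φ3=240.0° → target in arm frame (-0.0265, 0.0152)
  e−x'=0.2265;  (l²−L²−(e−x')²−y'²−z²)/2L = -0.4783
  √(A²+B²)=0.6333;  θ3 = -1.2050+2.4267 ≈ 1.2217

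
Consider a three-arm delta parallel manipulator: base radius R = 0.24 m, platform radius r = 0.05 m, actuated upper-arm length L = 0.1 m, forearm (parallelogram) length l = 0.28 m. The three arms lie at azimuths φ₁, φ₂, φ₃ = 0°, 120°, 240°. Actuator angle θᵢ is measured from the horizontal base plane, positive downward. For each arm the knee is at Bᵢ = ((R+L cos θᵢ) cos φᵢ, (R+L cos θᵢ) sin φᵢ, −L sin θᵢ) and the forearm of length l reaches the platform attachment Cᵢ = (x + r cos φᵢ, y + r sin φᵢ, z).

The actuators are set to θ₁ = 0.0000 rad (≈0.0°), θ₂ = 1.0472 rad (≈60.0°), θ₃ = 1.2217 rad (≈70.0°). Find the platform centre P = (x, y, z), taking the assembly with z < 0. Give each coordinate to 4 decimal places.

(0.0639, 0.0117, -0.1648)

S1 = (0.2900·cos0.0°, 0.2900·sin0.0°, 0.0000) = (0.2900, 0.0000, 0.0000)
arm 2 at φ=120.0°: (R−r)+L cos θ2 = 0.2400;  S2 = (-0.1200, 0.2078, -0.0866)
S3 = (0.2242·cos240.0°, 0.2242·sin240.0°, -0.0940) = (-0.1121, -0.1942, -0.0940)
eliminate P² terms by subtracting sphere 1 from 2 and 3
plane₁₂: -0.8200x+0.4157y+-0.1732z = -0.0190
det = 0.6527;  x = 0.0272+-0.2227z,  y = 0.0080+-0.0227z
into |P−S₁|² = l²: 1.0501z² + 0.1167z + -0.0093 = 0;  Δ = 0.0526;  z = -0.1648 or 0.0537 → z<0 root = -0.1648
x = 0.0639, y = 0.0117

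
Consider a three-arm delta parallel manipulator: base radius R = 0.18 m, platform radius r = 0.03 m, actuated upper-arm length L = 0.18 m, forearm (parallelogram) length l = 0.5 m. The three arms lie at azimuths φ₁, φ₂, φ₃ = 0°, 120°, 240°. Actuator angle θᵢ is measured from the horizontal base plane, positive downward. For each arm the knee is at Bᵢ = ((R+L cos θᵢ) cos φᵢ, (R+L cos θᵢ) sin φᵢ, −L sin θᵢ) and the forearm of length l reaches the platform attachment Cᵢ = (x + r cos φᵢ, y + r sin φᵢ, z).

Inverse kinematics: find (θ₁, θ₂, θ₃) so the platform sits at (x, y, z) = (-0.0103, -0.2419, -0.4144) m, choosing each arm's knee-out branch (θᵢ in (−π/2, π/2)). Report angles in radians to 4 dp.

arm 1 (φ=0.0°): x'=-0.0103, y'=-0.2419
  A=0.1603, B=-0.4144, C=(l²−L²−A²−y'²−z²)/(2L)=-0.1065
  √(A²+B²)=0.4443;  θ1 = -1.2017+1.8128 ≈ 0.6111
φ2=120.0° → target in arm frame (-0.2043, 0.1299)
  A=0.3543, B=-0.4144, C=(l²−L²−A²−y'²−z²)/(2L)=-0.2682
  √(A²+B²)=0.5452;  θ2 = -0.8634+2.0851 ≈ 1.2217
arm 3 (φ=240.0°): x'=0.2146, y'=0.1120
  e−x'=-0.0646;  (l²−L²−(e−x')²−y'²−z²)/2L = 0.0810
  θ3 = atan2(B,A) + arccos(C/0.4194) = -0.3490

θ₁ = 0.6111, θ₂ = 1.2217, θ₃ = -0.3490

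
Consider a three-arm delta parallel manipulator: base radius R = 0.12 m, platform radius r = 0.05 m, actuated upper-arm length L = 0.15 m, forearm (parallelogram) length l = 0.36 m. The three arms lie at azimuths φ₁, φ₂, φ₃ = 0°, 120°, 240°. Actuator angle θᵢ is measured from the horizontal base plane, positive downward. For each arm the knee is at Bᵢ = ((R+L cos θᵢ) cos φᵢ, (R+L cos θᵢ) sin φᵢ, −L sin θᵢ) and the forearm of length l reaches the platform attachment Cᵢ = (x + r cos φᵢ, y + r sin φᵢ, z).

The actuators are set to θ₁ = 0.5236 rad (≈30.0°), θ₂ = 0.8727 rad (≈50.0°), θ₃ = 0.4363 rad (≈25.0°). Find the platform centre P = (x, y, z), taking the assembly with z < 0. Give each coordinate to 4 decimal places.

S1 = (0.1999·cos0.0°, 0.1999·sin0.0°, -0.0750) = (0.1999, 0.0000, -0.0750)
S2 = (0.1664·cos120.0°, 0.1664·sin120.0°, -0.1149) = (-0.0832, 0.1441, -0.1149)
S3 = (0.2059·cos240.0°, 0.2059·sin240.0°, -0.0634) = (-0.1030, -0.1784, -0.0634)
subtract pairs → two planes through P
plane₁₂: -0.5662x+0.2882y+-0.0798z = -0.0047
Cramer: x(z) = 0.0038-0.0578z;  y(z) = -0.0088+0.1633z
quadratic in z: (1.0300)z²+(0.1698)z+(-0.0854)=0, √Δ=0.6171 → z ∈ {-0.3820, 0.2171}; z = -0.3820 (taking z<0)
x = 0.0259, y = -0.0712

(0.0259, -0.0712, -0.3820)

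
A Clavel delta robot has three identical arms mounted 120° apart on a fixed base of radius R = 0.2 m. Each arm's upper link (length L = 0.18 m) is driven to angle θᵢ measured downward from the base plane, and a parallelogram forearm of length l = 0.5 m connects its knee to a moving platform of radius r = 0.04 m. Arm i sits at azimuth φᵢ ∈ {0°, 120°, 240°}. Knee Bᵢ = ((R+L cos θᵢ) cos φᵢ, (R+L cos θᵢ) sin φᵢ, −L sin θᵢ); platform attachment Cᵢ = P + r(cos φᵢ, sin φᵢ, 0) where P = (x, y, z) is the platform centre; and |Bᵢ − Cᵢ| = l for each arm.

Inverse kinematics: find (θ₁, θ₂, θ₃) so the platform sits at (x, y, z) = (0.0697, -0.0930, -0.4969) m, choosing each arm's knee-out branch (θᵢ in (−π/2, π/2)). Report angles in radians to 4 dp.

rotate P by −φ1: (0.0697, -0.0930, -0.4969)
  A=0.0903, B=-0.4969, C=(l²−L²−A²−y'²−z²)/(2L)=-0.1281
  γ=atan2(-0.4969,0.0903)=-1.3910;  ψ=arccos(-0.2536)=1.8272;  θ1=γ+ψ≈0.4362
rotate P by −φ2: (-0.1154, -0.0139, -0.4969)
  e−x'=0.2754;  (l²−L²−(e−x')²−y'²−z²)/2L = -0.2926
  √(A²+B²)=0.5681;  θ2 = -1.0647+2.1119 ≈ 1.0472
rotate P by −φ3: (0.0457, 0.1069, -0.4969)
  A=0.1143, B=-0.4969, C=(l²−L²−A²−y'²−z²)/(2L)=-0.1494
  θ3 = atan2(B,A) + arccos(C/0.5099) = 0.5236

θ₁ = 0.4362, θ₂ = 1.0472, θ₃ = 0.5236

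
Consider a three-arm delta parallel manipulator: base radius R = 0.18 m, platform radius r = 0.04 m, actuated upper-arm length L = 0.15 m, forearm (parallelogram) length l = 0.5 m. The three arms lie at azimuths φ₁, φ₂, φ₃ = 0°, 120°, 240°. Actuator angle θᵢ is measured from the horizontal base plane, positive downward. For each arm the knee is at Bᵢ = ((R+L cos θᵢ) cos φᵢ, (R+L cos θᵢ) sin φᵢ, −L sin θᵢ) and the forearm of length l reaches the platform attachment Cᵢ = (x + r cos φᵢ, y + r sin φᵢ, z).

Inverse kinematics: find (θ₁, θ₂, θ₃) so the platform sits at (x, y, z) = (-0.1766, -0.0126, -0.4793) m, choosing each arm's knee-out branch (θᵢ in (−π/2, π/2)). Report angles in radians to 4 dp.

φ1=0.0° → target in arm frame (-0.1766, -0.0126)
  A=0.3166, B=-0.4793, C=(l²−L²−A²−y'²−z²)/(2L)=-0.3421
  √(A²+B²)=0.5744;  θ1 = -0.9870+2.2087 ≈ 1.2217
arm 2 (φ=120.0°): x'=0.0774, y'=0.1592
  e−x'=0.0626;  (l²−L²−(e−x')²−y'²−z²)/2L = -0.1050
  θ2 = atan2(B,A) + arccos(C/0.4834) = 0.3489
φ3=240.0° → target in arm frame (0.0992, -0.1466)
  A cos θ + B sin θ = C:  0.0408·cos θ + -0.4793·sin θ = -0.0847
  θ3 = atan2(B,A) + arccos(C/0.4810) = 0.2618

θ₁ = 1.2217, θ₂ = 0.3489, θ₃ = 0.2618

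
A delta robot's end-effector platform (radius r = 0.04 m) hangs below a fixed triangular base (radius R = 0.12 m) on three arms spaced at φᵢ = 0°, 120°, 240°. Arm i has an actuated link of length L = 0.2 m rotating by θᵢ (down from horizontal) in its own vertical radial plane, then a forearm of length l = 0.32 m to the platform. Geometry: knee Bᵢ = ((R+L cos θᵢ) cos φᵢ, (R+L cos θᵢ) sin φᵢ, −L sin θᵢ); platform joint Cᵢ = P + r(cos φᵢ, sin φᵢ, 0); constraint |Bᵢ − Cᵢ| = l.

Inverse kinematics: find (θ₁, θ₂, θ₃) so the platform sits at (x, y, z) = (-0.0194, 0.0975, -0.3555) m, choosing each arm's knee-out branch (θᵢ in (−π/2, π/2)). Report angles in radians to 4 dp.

θ₁ = 0.8726, θ₂ = 0.4362, θ₃ = 1.0474

arm 1 (φ=0.0°): x'=-0.0194, y'=0.0975
  A=0.0994, B=-0.3555, C=(l²−L²−A²−y'²−z²)/(2L)=-0.2084
  θ1 = atan2(B,A) + arccos(C/0.3691) = 0.8726
arm 2 (φ=120.0°): x'=0.0941, y'=-0.0319
  e−x'=-0.0141;  (l²−L²−(e−x')²−y'²−z²)/2L = -0.1630
  √(A²+B²)=0.3558;  θ2 = -1.6105+2.0467 ≈ 0.4362
φ3=240.0° → target in arm frame (-0.0747, -0.0656)
  A=0.1547, B=-0.3555, C=(l²−L²−A²−y'²−z²)/(2L)=-0.2306
  θ3 = atan2(B,A) + arccos(C/0.3877) = 1.0474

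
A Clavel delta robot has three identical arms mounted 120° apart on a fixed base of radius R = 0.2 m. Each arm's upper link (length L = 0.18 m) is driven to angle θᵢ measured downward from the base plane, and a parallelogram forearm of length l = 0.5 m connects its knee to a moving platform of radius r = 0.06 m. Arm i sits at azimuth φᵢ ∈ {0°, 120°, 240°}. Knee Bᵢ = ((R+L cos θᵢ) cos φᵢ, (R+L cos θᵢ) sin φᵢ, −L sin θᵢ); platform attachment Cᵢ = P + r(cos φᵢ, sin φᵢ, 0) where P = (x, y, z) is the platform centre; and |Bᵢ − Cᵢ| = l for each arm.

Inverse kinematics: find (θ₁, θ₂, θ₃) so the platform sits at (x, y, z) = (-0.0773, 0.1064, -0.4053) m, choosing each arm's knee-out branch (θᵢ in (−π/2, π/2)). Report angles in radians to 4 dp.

arm 1 (φ=0.0°): x'=-0.0773, y'=0.1064
  A=0.2173, B=-0.4053, C=(l²−L²−A²−y'²−z²)/(2L)=-0.0145
  γ=atan2(-0.4053,0.2173)=-1.0787;  ψ=arccos(-0.0315)=1.6023;  θ1=γ+ψ≈0.5236
φ2=120.0° → target in arm frame (0.1308, 0.0137)
  A=0.0092, B=-0.4053, C=(l²−L²−A²−y'²−z²)/(2L)=0.1474
  √(A²+B²)=0.4054;  θ2 = -1.5481+1.1987 ≈ -0.3494
arm 3 (φ=240.0°): x'=-0.0535, y'=-0.1201
  A=0.1935, B=-0.4053, C=(l²−L²−A²−y'²−z²)/(2L)=0.0040
  γ=atan2(-0.4053,0.1935)=-1.1254;  ψ=arccos(0.0090)=1.5618;  θ3=γ+ψ≈0.4364

θ₁ = 0.5236, θ₂ = -0.3494, θ₃ = 0.4364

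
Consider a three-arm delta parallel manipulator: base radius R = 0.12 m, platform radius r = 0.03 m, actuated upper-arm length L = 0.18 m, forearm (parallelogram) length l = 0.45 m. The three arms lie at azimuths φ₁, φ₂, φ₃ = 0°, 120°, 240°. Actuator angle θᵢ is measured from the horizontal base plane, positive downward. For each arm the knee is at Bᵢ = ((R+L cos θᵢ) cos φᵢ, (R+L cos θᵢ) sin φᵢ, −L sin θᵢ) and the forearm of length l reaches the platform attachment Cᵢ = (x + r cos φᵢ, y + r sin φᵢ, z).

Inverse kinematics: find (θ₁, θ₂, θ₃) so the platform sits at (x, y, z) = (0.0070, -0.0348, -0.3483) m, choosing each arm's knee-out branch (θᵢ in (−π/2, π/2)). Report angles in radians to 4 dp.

rotate P by −φ1: (0.0070, -0.0348, -0.3483)
  A=0.0830, B=-0.3483, C=(l²−L²−A²−y'²−z²)/(2L)=0.1130
  γ=atan2(-0.3483,0.0830)=-1.3369;  ψ=arccos(0.3157)=1.2497;  θ1=γ+ψ≈-0.0872
rotate P by −φ2: (-0.0336, 0.0113, -0.3483)
  A=0.1236, B=-0.3483, C=(l²−L²−A²−y'²−z²)/(2L)=0.0927
  √(A²+B²)=0.3696;  θ2 = -1.2297+1.3173 ≈ 0.0876
φ3=240.0° → target in arm frame (0.0266, 0.0235)
  A=0.0634, B=-0.3483, C=(l²−L²−A²−y'²−z²)/(2L)=0.1228
  √(A²+B²)=0.3540;  θ3 = -1.3908+1.2164 ≈ -0.1744

θ₁ = -0.0872, θ₂ = 0.0876, θ₃ = -0.1744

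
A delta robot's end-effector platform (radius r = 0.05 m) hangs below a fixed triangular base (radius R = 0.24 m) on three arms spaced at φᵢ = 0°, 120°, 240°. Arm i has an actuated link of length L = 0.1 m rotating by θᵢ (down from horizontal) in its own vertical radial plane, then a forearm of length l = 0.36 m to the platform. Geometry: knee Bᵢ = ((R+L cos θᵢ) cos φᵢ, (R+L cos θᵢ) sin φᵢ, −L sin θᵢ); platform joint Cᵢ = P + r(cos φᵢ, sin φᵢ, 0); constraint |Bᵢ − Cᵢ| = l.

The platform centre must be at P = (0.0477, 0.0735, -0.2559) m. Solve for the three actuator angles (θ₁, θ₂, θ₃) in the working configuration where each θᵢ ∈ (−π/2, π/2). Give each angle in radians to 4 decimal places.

θ₁ = -0.0001, θ₂ = 0.0873, θ₃ = 1.1342

arm 1 (φ=0.0°): x'=0.0477, y'=0.0735
  e−x'=0.1423;  (l²−L²−(e−x')²−y'²−z²)/2L = 0.1423
  γ=atan2(-0.2559,0.1423)=-1.0633;  ψ=arccos(0.4861)=1.0632;  θ1=γ+ψ≈-0.0001
φ2=120.0° → target in arm frame (0.0398, -0.0781)
  e−x'=0.1502;  (l²−L²−(e−x')²−y'²−z²)/2L = 0.1273
  γ=atan2(-0.2559,0.1502)=-1.0400;  ψ=arccos(0.4291)=1.1273;  θ2=γ+ψ≈0.0873
arm 3 (φ=240.0°): x'=-0.0875, y'=0.0046
  A=0.2775, B=-0.2559, C=(l²−L²−A²−y'²−z²)/(2L)=-0.1146
  γ=atan2(-0.2559,0.2775)=-0.7449;  ψ=arccos(-0.3035)=1.8792;  θ3=γ+ψ≈1.1342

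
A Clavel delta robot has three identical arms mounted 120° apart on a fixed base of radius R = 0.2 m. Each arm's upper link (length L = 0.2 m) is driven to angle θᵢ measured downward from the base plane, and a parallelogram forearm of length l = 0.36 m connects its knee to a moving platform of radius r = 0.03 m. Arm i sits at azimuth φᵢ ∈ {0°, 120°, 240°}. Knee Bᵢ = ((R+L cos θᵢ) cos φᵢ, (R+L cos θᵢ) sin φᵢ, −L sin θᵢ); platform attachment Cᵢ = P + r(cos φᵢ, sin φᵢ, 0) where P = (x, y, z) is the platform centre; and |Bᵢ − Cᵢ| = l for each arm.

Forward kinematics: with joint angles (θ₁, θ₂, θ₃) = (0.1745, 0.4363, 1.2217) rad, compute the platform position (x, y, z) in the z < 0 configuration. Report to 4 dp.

(0.0776, 0.0923, -0.2280)

φ1=0.0°: virtual centre (0.3670, 0.0000, -0.0347), radius l
arm 2 at φ=120.0°: (R−r)+L cos θ2 = 0.3513;  O2 = (-0.1756, 0.3042, -0.0845)
O3 = (0.2384·cos240.0°, 0.2384·sin240.0°, -0.1879) = (-0.1192, -0.2065, -0.1879)
subtract pairs → two planes through P
plane₁₂: -1.0852x+0.6084y+-0.0996z = -0.0053
det = 1.0397;  x = 0.0277+-0.2189z,  y = 0.0406+-0.2267z
into |P−O₁|² = l²: 1.0993z² + 0.1995z + -0.0116 = 0;  Δ = 0.0910;  z = -0.2280 or 0.0465 → z<0 root = -0.2280
x = 0.0776, y = 0.0923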